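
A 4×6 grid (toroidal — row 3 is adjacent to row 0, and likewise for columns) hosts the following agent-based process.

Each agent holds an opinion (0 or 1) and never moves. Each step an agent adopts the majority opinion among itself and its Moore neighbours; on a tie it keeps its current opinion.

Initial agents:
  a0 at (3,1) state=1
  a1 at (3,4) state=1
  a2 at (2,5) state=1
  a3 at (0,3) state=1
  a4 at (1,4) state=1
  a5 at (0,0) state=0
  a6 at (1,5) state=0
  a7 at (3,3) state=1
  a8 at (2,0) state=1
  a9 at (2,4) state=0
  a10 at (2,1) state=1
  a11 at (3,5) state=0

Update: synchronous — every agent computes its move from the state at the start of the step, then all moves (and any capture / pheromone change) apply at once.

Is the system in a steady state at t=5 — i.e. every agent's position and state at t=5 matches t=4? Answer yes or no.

t=1: a0@(3,1):1 a1@(3,4):1 a2@(2,5):1 a3@(0,3):1 a4@(1,4):1 a5@(0,0):0 a6@(1,5):0 a7@(3,3):1 a8@(2,0):1 a9@(2,4):1 a10@(2,1):1 a11@(3,5):0
t=2: a0@(3,1):1 a1@(3,4):1 a2@(2,5):1 a3@(0,3):1 a4@(1,4):1 a5@(0,0):0 a6@(1,5):1 a7@(3,3):1 a8@(2,0):1 a9@(2,4):1 a10@(2,1):1 a11@(3,5):1
t=3: a0@(3,1):1 a1@(3,4):1 a2@(2,5):1 a3@(0,3):1 a4@(1,4):1 a5@(0,0):1 a6@(1,5):1 a7@(3,3):1 a8@(2,0):1 a9@(2,4):1 a10@(2,1):1 a11@(3,5):1
t=4: (unchanged — steady state)

yes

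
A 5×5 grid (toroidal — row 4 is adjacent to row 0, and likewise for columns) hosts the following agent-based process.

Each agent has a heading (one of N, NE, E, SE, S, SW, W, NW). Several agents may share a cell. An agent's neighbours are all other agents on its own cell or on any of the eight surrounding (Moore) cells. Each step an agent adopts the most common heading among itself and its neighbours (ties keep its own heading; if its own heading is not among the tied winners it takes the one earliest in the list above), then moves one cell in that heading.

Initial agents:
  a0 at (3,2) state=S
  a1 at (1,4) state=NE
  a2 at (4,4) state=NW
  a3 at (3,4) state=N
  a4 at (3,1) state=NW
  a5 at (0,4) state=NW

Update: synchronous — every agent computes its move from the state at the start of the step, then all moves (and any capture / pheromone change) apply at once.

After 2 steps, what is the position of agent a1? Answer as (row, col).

t=1: a0@(4,2):S a1@(0,0):NE a2@(3,3):NW a3@(2,4):N a4@(2,0):NW a5@(4,3):NW
t=2: a0@(3,1):NW a1@(4,1):NE a2@(2,2):NW a3@(1,3):NW a4@(1,4):NW a5@(3,2):NW

(4, 1)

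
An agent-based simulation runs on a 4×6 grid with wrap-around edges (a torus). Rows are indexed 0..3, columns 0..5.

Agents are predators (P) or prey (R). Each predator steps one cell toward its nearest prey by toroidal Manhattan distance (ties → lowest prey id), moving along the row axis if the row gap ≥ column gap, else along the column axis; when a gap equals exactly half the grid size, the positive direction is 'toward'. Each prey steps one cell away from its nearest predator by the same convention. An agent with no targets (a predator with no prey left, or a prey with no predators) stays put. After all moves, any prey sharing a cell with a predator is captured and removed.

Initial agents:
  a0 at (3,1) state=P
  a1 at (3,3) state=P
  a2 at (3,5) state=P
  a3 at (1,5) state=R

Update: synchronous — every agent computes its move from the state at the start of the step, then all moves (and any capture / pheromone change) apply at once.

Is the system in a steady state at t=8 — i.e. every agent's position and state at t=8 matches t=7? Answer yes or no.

t=1: a0@(0,1):P a1@(0,3):P a2@(0,5):P
t=2: (unchanged — steady state)

yes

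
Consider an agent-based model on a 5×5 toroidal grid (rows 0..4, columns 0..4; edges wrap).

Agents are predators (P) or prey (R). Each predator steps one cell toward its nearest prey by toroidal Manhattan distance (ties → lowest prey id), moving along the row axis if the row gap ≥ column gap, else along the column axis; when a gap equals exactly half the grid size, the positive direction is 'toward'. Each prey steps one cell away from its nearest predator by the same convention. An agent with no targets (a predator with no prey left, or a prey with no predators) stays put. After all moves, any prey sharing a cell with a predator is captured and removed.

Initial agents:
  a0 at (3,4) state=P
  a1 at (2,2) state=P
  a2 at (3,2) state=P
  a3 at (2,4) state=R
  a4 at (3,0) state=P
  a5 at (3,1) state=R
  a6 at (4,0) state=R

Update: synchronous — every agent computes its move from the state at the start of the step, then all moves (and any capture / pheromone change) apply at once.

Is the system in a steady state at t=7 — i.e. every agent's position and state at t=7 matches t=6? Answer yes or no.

no

t=1: a0@(2,4):P a1@(2,3):P a2@(3,1):P a3@(1,4):R a4@(3,1):P a5@(3,0):R a6@(0,0):R
t=2: a0@(1,4):P a1@(1,3):P a2@(3,0):P a3@(0,4):R a4@(3,0):P a5@(3,4):R a6@(4,0):R
t=3: a0@(0,4):P a1@(0,3):P a2@(3,4):P a3@(4,4):R a4@(3,4):P a5@(3,3):R a6@(0,0):R
t=4: a0@(4,4):P a1@(4,3):P a2@(4,4):P a3@(3,4):R a4@(4,4):P a5@(3,2):R a6@(0,1):R
t=5: a0@(3,4):P a1@(3,3):P a2@(3,4):P a3@(2,4):R a4@(3,4):P a5@(2,2):R a6@(0,2):R
t=6: a0@(2,4):P a1@(2,3):P a2@(2,4):P a3@(1,4):R a4@(2,4):P a5@(1,2):R a6@(1,2):R
t=7: a0@(1,4):P a1@(1,3):P a2@(1,4):P a3@(0,4):R a4@(1,4):P a5@(0,2):R a6@(0,2):R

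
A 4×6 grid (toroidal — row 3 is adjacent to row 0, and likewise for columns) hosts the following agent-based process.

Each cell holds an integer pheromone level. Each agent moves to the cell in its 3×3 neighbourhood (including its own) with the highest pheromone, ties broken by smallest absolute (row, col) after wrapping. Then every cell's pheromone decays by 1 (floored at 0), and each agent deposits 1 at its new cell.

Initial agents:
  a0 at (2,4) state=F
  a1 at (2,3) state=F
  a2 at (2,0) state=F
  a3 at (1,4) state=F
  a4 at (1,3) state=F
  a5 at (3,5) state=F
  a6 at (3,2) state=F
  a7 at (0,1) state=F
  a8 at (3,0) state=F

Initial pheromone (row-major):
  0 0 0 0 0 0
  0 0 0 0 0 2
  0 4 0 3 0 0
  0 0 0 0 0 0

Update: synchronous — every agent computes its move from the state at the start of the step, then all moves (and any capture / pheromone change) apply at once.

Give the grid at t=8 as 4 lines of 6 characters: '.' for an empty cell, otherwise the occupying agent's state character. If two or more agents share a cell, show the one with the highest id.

t=1: a0@(2,3) a1@(2,3) a2@(2,1) a3@(2,3) a4@(2,3) a5@(0,0) a6@(2,1) a7@(0,0) a8@(2,1) | pheromone: 2 0 0 0 0 0 / 0 0 0 0 0 1 / 0 6 0 6 0 0 / 0 0 0 0 0 0
t=2: a0@(2,3) a1@(2,3) a2@(2,1) a3@(2,3) a4@(2,3) a5@(0,0) a6@(2,1) a7@(0,0) a8@(2,1) | pheromone: 3 0 0 0 0 0 / 0 0 0 0 0 0 / 0 8 0 9 0 0 / 0 0 0 0 0 0
t=3: a0@(2,3) a1@(2,3) a2@(2,1) a3@(2,3) a4@(2,3) a5@(0,0) a6@(2,1) a7@(0,0) a8@(2,1) | pheromone: 4 0 0 0 0 0 / 0 0 0 0 0 0 / 0 10 0 12 0 0 / 0 0 0 0 0 0
t=4: a0@(2,3) a1@(2,3) a2@(2,1) a3@(2,3) a4@(2,3) a5@(0,0) a6@(2,1) a7@(0,0) a8@(2,1) | pheromone: 5 0 0 0 0 0 / 0 0 0 0 0 0 / 0 12 0 15 0 0 / 0 0 0 0 0 0
t=5: a0@(2,3) a1@(2,3) a2@(2,1) a3@(2,3) a4@(2,3) a5@(0,0) a6@(2,1) a7@(0,0) a8@(2,1) | pheromone: 6 0 0 0 0 0 / 0 0 0 0 0 0 / 0 14 0 18 0 0 / 0 0 0 0 0 0
t=6: a0@(2,3) a1@(2,3) a2@(2,1) a3@(2,3) a4@(2,3) a5@(0,0) a6@(2,1) a7@(0,0) a8@(2,1) | pheromone: 7 0 0 0 0 0 / 0 0 0 0 0 0 / 0 16 0 21 0 0 / 0 0 0 0 0 0
t=7: a0@(2,3) a1@(2,3) a2@(2,1) a3@(2,3) a4@(2,3) a5@(0,0) a6@(2,1) a7@(0,0) a8@(2,1) | pheromone: 8 0 0 0 0 0 / 0 0 0 0 0 0 / 0 18 0 24 0 0 / 0 0 0 0 0 0
t=8: a0@(2,3) a1@(2,3) a2@(2,1) a3@(2,3) a4@(2,3) a5@(0,0) a6@(2,1) a7@(0,0) a8@(2,1) | pheromone: 9 0 0 0 0 0 / 0 0 0 0 0 0 / 0 20 0 27 0 0 / 0 0 0 0 0 0

F.....
......
.F.F..
......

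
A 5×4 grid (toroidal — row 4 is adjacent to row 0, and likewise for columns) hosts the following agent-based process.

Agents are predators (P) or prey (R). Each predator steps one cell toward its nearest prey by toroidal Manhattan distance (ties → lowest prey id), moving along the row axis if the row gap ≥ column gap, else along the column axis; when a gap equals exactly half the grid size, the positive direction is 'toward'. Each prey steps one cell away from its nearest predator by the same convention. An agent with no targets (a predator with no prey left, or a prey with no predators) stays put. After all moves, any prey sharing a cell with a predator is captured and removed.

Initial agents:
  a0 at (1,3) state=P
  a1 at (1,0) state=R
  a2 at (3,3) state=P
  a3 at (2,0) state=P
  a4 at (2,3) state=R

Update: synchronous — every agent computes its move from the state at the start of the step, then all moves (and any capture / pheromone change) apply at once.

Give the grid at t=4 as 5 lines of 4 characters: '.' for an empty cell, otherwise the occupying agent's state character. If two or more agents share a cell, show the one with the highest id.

t=1: a0@(1,0):P a1@(1,1):R a2@(2,3):P a3@(1,0):P a4@(3,3):R
t=2: a0@(1,1):P a1@(1,2):R a2@(3,3):P a3@(1,1):P a4@(4,3):R
t=3: a0@(1,2):P a1@(1,3):R a2@(4,3):P a3@(1,2):P a4@(0,3):R
t=4: a0@(1,3):P a1@(1,0):R a2@(0,3):P a3@(1,3):P

...P
R..P
....
....
....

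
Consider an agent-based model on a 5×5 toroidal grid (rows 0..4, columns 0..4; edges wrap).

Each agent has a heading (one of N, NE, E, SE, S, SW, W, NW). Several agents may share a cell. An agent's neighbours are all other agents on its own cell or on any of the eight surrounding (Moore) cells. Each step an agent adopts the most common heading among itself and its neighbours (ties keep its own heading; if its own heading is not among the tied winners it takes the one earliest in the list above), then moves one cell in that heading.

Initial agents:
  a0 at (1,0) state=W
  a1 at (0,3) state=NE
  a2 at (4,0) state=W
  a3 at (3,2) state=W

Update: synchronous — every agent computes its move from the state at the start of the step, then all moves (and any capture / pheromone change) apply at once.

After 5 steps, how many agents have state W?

3

t=1: a0@(1,4):W a1@(4,4):NE a2@(4,4):W a3@(3,1):W
t=2: a0@(1,3):W a1@(3,0):NE a2@(4,3):W a3@(3,0):W
t=3: a0@(1,2):W a1@(2,1):NE a2@(4,2):W a3@(3,4):W
t=4: a0@(1,1):W a1@(1,2):NE a2@(4,1):W a3@(3,3):W
t=5: a0@(1,0):W a1@(0,3):NE a2@(4,0):W a3@(3,2):W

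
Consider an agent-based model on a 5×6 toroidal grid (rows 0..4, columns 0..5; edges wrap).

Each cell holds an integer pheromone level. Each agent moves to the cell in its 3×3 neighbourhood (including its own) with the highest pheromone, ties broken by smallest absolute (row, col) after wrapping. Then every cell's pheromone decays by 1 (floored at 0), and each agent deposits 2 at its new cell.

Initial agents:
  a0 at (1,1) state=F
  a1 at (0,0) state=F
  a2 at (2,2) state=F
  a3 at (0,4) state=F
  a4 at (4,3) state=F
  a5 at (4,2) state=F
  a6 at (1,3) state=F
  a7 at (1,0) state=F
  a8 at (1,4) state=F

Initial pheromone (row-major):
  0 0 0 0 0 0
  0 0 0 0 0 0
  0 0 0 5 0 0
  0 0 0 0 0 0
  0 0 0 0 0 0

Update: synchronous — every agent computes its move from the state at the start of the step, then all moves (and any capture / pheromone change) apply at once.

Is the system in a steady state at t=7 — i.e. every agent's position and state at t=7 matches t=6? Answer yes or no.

t=1: a0@(0,0) a1@(0,0) a2@(2,3) a3@(0,3) a4@(0,2) a5@(0,1) a6@(2,3) a7@(0,0) a8@(2,3) | pheromone: 6 2 2 2 0 0 / 0 0 0 0 0 0 / 0 0 0 10 0 0 / 0 0 0 0 0 0 / 0 0 0 0 0 0
t=2: a0@(0,0) a1@(0,0) a2@(2,3) a3@(0,2) a4@(0,1) a5@(0,0) a6@(2,3) a7@(0,0) a8@(2,3) | pheromone: 13 3 3 1 0 0 / 0 0 0 0 0 0 / 0 0 0 15 0 0 / 0 0 0 0 0 0 / 0 0 0 0 0 0
t=3: a0@(0,0) a1@(0,0) a2@(2,3) a3@(0,1) a4@(0,0) a5@(0,0) a6@(2,3) a7@(0,0) a8@(2,3) | pheromone: 22 4 2 0 0 0 / 0 0 0 0 0 0 / 0 0 0 20 0 0 / 0 0 0 0 0 0 / 0 0 0 0 0 0
t=4: a0@(0,0) a1@(0,0) a2@(2,3) a3@(0,0) a4@(0,0) a5@(0,0) a6@(2,3) a7@(0,0) a8@(2,3) | pheromone: 33 3 1 0 0 0 / 0 0 0 0 0 0 / 0 0 0 25 0 0 / 0 0 0 0 0 0 / 0 0 0 0 0 0
t=5: a0@(0,0) a1@(0,0) a2@(2,3) a3@(0,0) a4@(0,0) a5@(0,0) a6@(2,3) a7@(0,0) a8@(2,3) | pheromone: 44 2 0 0 0 0 / 0 0 0 0 0 0 / 0 0 0 30 0 0 / 0 0 0 0 0 0 / 0 0 0 0 0 0
t=6: a0@(0,0) a1@(0,0) a2@(2,3) a3@(0,0) a4@(0,0) a5@(0,0) a6@(2,3) a7@(0,0) a8@(2,3) | pheromone: 55 1 0 0 0 0 / 0 0 0 0 0 0 / 0 0 0 35 0 0 / 0 0 0 0 0 0 / 0 0 0 0 0 0
t=7: a0@(0,0) a1@(0,0) a2@(2,3) a3@(0,0) a4@(0,0) a5@(0,0) a6@(2,3) a7@(0,0) a8@(2,3) | pheromone: 66 0 0 0 0 0 / 0 0 0 0 0 0 / 0 0 0 40 0 0 / 0 0 0 0 0 0 / 0 0 0 0 0 0

yes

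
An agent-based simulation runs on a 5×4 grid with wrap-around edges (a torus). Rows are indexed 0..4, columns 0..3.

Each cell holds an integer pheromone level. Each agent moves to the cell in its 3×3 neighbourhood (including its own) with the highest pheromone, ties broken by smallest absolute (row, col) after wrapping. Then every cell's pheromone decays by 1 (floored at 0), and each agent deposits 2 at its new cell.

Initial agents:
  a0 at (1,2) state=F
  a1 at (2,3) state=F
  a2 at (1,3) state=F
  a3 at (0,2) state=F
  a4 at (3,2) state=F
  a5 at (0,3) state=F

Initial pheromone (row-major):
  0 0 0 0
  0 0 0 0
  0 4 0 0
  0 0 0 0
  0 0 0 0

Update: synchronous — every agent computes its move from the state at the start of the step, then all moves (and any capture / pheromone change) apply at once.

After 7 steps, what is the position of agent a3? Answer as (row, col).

(0, 0)

t=1: a0@(2,1) a1@(1,0) a2@(0,0) a3@(0,1) a4@(2,1) a5@(0,0) | pheromone: 4 2 0 0 / 2 0 0 0 / 0 7 0 0 / 0 0 0 0 / 0 0 0 0
t=2: a0@(2,1) a1@(2,1) a2@(0,0) a3@(0,0) a4@(2,1) a5@(0,0) | pheromone: 9 1 0 0 / 1 0 0 0 / 0 12 0 0 / 0 0 0 0 / 0 0 0 0
t=3: a0@(2,1) a1@(2,1) a2@(0,0) a3@(0,0) a4@(2,1) a5@(0,0) | pheromone: 14 0 0 0 / 0 0 0 0 / 0 17 0 0 / 0 0 0 0 / 0 0 0 0
t=4: a0@(2,1) a1@(2,1) a2@(0,0) a3@(0,0) a4@(2,1) a5@(0,0) | pheromone: 19 0 0 0 / 0 0 0 0 / 0 22 0 0 / 0 0 0 0 / 0 0 0 0
t=5: a0@(2,1) a1@(2,1) a2@(0,0) a3@(0,0) a4@(2,1) a5@(0,0) | pheromone: 24 0 0 0 / 0 0 0 0 / 0 27 0 0 / 0 0 0 0 / 0 0 0 0
t=6: a0@(2,1) a1@(2,1) a2@(0,0) a3@(0,0) a4@(2,1) a5@(0,0) | pheromone: 29 0 0 0 / 0 0 0 0 / 0 32 0 0 / 0 0 0 0 / 0 0 0 0
t=7: a0@(2,1) a1@(2,1) a2@(0,0) a3@(0,0) a4@(2,1) a5@(0,0) | pheromone: 34 0 0 0 / 0 0 0 0 / 0 37 0 0 / 0 0 0 0 / 0 0 0 0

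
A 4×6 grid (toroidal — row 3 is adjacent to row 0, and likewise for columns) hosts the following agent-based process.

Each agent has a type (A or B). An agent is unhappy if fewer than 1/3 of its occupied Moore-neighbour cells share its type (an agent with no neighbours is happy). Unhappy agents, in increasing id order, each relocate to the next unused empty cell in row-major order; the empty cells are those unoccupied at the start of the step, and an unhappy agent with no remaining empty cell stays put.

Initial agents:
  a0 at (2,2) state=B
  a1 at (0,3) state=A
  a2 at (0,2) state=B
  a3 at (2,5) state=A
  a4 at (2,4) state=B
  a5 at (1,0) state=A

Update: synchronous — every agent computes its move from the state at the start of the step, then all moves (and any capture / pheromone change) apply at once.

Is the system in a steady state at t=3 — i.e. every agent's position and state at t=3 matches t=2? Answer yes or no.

t=1: a0@(2,2):B a1@(0,0):A a2@(0,1):B a3@(2,5):A a4@(0,4):B a5@(1,0):A
t=2: a0@(2,2):B a1@(0,0):A a2@(0,2):B a3@(2,5):A a4@(0,4):B a5@(1,0):A
t=3: (unchanged — steady state)

yes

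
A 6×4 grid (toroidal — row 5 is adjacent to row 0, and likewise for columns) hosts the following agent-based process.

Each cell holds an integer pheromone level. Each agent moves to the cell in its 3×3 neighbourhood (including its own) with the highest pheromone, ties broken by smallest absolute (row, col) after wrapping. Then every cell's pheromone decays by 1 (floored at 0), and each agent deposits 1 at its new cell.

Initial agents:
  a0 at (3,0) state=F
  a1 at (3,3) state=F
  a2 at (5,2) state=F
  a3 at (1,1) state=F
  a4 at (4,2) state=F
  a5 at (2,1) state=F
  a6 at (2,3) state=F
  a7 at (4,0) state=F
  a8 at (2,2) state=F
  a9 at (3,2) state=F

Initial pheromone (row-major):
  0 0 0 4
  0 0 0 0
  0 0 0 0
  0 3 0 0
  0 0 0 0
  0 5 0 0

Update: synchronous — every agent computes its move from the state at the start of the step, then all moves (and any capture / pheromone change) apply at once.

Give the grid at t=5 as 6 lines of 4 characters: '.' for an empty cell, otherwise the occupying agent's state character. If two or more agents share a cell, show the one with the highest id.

t=1: a0@(3,1) a1@(2,0) a2@(5,1) a3@(0,0) a4@(5,1) a5@(3,1) a6@(1,0) a7@(5,1) a8@(3,1) a9@(3,1) | pheromone: 1 0 0 3 / 1 0 0 0 / 1 0 0 0 / 0 6 0 0 / 0 0 0 0 / 0 7 0 0
t=2: a0@(3,1) a1@(3,1) a2@(5,1) a3@(5,1) a4@(5,1) a5@(3,1) a6@(0,3) a7@(5,1) a8@(3,1) a9@(3,1) | pheromone: 0 0 0 3 / 0 0 0 0 / 0 0 0 0 / 0 10 0 0 / 0 0 0 0 / 0 10 0 0
t=3: a0@(3,1) a1@(3,1) a2@(5,1) a3@(5,1) a4@(5,1) a5@(3,1) a6@(0,3) a7@(5,1) a8@(3,1) a9@(3,1) | pheromone: 0 0 0 3 / 0 0 0 0 / 0 0 0 0 / 0 14 0 0 / 0 0 0 0 / 0 13 0 0
t=4: a0@(3,1) a1@(3,1) a2@(5,1) a3@(5,1) a4@(5,1) a5@(3,1) a6@(0,3) a7@(5,1) a8@(3,1) a9@(3,1) | pheromone: 0 0 0 3 / 0 0 0 0 / 0 0 0 0 / 0 18 0 0 / 0 0 0 0 / 0 16 0 0
t=5: a0@(3,1) a1@(3,1) a2@(5,1) a3@(5,1) a4@(5,1) a5@(3,1) a6@(0,3) a7@(5,1) a8@(3,1) a9@(3,1) | pheromone: 0 0 0 3 / 0 0 0 0 / 0 0 0 0 / 0 22 0 0 / 0 0 0 0 / 0 19 0 0

...F
....
....
.F..
....
.F..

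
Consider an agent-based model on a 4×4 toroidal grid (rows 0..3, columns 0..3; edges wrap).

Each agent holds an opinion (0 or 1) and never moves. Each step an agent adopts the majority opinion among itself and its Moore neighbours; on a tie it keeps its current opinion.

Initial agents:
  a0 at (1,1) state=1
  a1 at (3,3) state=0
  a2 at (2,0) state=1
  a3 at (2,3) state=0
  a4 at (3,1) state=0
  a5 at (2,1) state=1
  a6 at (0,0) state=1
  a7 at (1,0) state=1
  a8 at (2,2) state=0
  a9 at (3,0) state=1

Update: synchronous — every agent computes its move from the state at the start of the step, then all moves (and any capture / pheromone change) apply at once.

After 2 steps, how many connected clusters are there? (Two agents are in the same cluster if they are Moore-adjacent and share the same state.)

2

t=1: a0@(1,1):1 a1@(3,3):0 a2@(2,0):1 a3@(2,3):0 a4@(3,1):1 a5@(2,1):1 a6@(0,0):1 a7@(1,0):1 a8@(2,2):0 a9@(3,0):1
t=2: (unchanged — steady state)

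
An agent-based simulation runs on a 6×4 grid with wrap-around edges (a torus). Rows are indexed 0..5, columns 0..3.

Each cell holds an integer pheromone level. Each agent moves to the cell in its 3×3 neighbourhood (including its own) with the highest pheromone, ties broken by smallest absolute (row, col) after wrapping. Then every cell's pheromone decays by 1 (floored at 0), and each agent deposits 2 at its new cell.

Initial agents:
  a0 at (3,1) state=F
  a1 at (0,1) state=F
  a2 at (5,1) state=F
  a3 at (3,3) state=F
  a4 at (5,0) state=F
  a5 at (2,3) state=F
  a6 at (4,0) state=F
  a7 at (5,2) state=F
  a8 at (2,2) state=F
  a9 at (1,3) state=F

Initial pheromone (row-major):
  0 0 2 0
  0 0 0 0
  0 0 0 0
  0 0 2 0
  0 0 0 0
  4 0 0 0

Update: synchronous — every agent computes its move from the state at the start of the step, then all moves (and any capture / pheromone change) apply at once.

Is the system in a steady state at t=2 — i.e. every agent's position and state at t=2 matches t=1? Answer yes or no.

t=1: a0@(3,2) a1@(5,0) a2@(5,0) a3@(3,2) a4@(5,0) a5@(3,2) a6@(5,0) a7@(0,2) a8@(3,2) a9@(0,2) | pheromone: 0 0 5 0 / 0 0 0 0 / 0 0 0 0 / 0 0 9 0 / 0 0 0 0 / 11 0 0 0
t=2: a0@(3,2) a1@(5,0) a2@(5,0) a3@(3,2) a4@(5,0) a5@(3,2) a6@(5,0) a7@(0,2) a8@(3,2) a9@(0,2) | pheromone: 0 0 8 0 / 0 0 0 0 / 0 0 0 0 / 0 0 16 0 / 0 0 0 0 / 18 0 0 0

yes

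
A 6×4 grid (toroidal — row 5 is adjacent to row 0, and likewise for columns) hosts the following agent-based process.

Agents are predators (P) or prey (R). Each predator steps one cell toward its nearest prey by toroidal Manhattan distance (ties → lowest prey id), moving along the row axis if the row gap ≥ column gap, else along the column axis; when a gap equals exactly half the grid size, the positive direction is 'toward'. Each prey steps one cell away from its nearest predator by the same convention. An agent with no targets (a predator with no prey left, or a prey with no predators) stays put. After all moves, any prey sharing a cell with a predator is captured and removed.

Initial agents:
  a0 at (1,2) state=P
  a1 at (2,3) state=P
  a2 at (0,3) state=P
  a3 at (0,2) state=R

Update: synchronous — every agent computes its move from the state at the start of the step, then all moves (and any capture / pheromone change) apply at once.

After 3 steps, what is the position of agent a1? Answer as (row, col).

(5, 3)

t=1: a0@(0,2):P a1@(1,3):P a2@(0,2):P a3@(5,2):R
t=2: a0@(5,2):P a1@(0,3):P a2@(5,2):P a3@(4,2):R
t=3: a0@(4,2):P a1@(5,3):P a2@(4,2):P a3@(3,2):R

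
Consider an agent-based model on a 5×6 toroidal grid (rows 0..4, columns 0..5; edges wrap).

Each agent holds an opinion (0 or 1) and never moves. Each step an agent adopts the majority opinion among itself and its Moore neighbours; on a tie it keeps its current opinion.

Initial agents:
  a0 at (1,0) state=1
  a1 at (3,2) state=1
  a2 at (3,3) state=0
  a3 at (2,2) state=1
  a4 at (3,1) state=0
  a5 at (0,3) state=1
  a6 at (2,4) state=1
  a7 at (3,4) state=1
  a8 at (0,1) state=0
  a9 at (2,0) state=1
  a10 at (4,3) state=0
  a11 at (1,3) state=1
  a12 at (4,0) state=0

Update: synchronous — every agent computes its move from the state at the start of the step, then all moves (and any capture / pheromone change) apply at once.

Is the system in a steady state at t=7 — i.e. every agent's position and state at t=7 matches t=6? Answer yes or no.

yes

t=1: a0@(1,0):1 a1@(3,2):0 a2@(3,3):1 a3@(2,2):1 a4@(3,1):1 a5@(0,3):1 a6@(2,4):1 a7@(3,4):1 a8@(0,1):0 a9@(2,0):1 a10@(4,3):1 a11@(1,3):1 a12@(4,0):0
t=2: a0@(1,0):1 a1@(3,2):1 a2@(3,3):1 a3@(2,2):1 a4@(3,1):1 a5@(0,3):1 a6@(2,4):1 a7@(3,4):1 a8@(0,1):0 a9@(2,0):1 a10@(4,3):1 a11@(1,3):1 a12@(4,0):0
t=3: (unchanged — steady state)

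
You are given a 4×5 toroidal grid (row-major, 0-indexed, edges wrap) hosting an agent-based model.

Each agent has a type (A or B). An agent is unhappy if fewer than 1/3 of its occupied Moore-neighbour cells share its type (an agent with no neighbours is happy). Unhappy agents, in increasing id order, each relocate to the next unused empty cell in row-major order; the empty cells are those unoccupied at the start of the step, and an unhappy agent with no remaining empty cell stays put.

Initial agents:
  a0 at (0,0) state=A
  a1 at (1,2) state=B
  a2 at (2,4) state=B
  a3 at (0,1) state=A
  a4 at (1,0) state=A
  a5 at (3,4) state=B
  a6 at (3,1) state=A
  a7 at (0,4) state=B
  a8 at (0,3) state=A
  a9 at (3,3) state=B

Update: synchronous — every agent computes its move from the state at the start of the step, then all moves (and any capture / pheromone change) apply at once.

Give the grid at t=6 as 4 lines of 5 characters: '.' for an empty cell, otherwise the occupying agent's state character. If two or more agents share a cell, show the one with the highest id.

t=1: a0@(0,0):A a1@(0,2):B a2@(2,4):B a3@(0,1):A a4@(1,0):A a5@(3,4):B a6@(3,1):A a7@(0,4):B a8@(1,1):A a9@(3,3):B
t=2: a0@(0,0):A a1@(0,3):B a2@(2,4):B a3@(0,1):A a4@(1,0):A a5@(3,4):B a6@(3,1):A a7@(0,4):B a8@(1,1):A a9@(3,3):B
t=3: (unchanged — steady state)

AA.BB
AA...
....B
.A.BB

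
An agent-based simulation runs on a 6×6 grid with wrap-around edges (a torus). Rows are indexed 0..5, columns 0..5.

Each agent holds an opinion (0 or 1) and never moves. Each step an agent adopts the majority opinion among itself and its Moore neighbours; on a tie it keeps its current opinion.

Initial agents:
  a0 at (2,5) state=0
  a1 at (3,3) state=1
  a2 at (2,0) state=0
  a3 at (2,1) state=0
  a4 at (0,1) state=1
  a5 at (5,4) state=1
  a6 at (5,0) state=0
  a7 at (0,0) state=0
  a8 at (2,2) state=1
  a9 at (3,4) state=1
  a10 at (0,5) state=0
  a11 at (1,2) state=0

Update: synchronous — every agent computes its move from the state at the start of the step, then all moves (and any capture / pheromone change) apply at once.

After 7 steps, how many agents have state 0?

8

t=1: a0@(2,5):0 a1@(3,3):1 a2@(2,0):0 a3@(2,1):0 a4@(0,1):0 a5@(5,4):1 a6@(5,0):0 a7@(0,0):0 a8@(2,2):1 a9@(3,4):1 a10@(0,5):0 a11@(1,2):0
t=2: (unchanged — steady state)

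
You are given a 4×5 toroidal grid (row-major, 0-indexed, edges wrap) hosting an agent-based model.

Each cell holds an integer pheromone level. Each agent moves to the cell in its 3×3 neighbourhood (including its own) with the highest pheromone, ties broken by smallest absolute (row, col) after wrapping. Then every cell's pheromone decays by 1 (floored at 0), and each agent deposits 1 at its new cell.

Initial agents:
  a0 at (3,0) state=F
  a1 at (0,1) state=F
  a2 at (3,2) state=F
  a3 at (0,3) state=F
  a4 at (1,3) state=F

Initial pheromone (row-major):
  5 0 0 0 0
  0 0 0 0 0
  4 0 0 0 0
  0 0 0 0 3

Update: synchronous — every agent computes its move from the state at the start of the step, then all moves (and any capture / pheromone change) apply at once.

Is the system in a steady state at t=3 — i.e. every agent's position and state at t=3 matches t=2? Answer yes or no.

no

t=1: a0@(0,0) a1@(0,0) a2@(0,1) a3@(3,4) a4@(0,2) | pheromone: 6 1 1 0 0 / 0 0 0 0 0 / 3 0 0 0 0 / 0 0 0 0 3
t=2: a0@(0,0) a1@(0,0) a2@(0,0) a3@(0,0) a4@(0,1) | pheromone: 9 1 0 0 0 / 0 0 0 0 0 / 2 0 0 0 0 / 0 0 0 0 2
t=3: a0@(0,0) a1@(0,0) a2@(0,0) a3@(0,0) a4@(0,0) | pheromone: 13 0 0 0 0 / 0 0 0 0 0 / 1 0 0 0 0 / 0 0 0 0 1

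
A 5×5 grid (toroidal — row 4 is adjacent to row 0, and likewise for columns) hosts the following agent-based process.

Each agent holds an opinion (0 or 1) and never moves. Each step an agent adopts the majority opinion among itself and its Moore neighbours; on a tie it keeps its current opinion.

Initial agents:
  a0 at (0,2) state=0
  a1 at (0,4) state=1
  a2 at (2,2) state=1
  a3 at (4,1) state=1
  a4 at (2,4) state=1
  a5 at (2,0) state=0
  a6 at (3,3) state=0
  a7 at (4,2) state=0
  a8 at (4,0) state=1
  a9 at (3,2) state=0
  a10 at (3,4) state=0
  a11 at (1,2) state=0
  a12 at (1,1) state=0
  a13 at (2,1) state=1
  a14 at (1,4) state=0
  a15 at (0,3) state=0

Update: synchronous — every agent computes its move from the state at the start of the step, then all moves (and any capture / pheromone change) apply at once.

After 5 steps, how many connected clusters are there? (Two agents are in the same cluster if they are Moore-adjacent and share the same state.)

t=1: a0@(0,2):0 a1@(0,4):1 a2@(2,2):0 a3@(4,1):0 a4@(2,4):0 a5@(2,0):0 a6@(3,3):0 a7@(4,2):0 a8@(4,0):1 a9@(3,2):0 a10@(3,4):0 a11@(1,2):0 a12@(1,1):0 a13@(2,1):0 a14@(1,4):0 a15@(0,3):0
t=2: (unchanged — steady state)

2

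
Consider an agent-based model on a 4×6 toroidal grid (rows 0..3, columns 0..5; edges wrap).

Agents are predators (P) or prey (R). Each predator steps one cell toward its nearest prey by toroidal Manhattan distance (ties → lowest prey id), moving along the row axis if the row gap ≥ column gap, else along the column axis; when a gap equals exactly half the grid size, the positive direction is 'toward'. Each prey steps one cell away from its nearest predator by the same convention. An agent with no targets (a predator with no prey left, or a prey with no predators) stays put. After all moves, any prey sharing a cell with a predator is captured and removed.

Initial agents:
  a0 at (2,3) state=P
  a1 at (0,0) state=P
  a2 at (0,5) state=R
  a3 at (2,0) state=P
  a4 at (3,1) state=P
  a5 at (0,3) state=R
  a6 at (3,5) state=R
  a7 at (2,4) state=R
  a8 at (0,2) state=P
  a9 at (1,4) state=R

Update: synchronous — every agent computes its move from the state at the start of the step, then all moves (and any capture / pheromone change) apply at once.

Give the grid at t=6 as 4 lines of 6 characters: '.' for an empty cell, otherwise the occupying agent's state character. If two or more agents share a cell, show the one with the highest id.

t=1: a0@(2,4):P a1@(0,5):P a2@(0,4):R a3@(3,0):P a4@(3,0):P a5@(0,4):R a6@(2,5):R a7@(2,5):R a8@(0,3):P a9@(0,4):R
t=2: a0@(2,5):P a1@(0,4):P a2@(0,3):R a3@(2,0):P a4@(2,0):P a5@(0,3):R a8@(0,4):P a9@(0,3):R
t=3: a0@(3,5):P a1@(0,3):P a2@(0,2):R a3@(2,1):P a4@(2,1):P a5@(0,2):R a8@(0,3):P a9@(0,2):R
t=4: a0@(3,0):P a1@(0,2):P a2@(0,1):R a3@(3,1):P a4@(3,1):P a5@(0,1):R a8@(0,2):P a9@(0,1):R
t=5: a0@(0,0):P a1@(0,1):P a3@(0,1):P a4@(0,1):P a8@(0,1):P
t=6: (unchanged — steady state)

PP....
......
......
......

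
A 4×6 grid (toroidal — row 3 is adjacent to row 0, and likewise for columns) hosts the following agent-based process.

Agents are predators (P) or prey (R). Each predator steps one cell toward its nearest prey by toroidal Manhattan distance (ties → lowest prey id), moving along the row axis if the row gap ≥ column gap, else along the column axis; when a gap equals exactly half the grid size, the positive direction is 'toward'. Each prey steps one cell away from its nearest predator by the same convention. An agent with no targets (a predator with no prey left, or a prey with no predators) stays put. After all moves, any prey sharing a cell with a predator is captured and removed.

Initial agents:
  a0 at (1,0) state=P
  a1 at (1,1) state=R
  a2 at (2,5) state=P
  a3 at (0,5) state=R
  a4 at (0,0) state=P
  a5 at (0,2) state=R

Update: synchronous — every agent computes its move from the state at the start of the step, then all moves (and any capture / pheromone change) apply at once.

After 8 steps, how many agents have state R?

t=1: a0@(1,1):P a1@(1,2):R a2@(3,5):P a3@(0,4):R a4@(0,5):P a5@(0,3):R
t=2: a0@(1,2):P a1@(1,3):R a2@(0,5):P a3@(0,3):R a4@(0,4):P a5@(0,2):R
t=3: a0@(1,3):P a1@(1,4):R a2@(0,4):P a3@(0,2):R a4@(0,3):P a5@(3,2):R
t=4: a0@(1,4):P a1@(1,5):R a2@(1,4):P a3@(0,1):R a4@(0,2):P a5@(2,2):R
t=5: a0@(1,5):P a1@(1,0):R a2@(1,5):P a3@(0,0):R a4@(0,1):P a5@(1,2):R
t=6: a0@(1,0):P a1@(1,1):R a2@(1,0):P a3@(0,5):R a4@(0,0):P a5@(2,2):R
t=7: a0@(1,1):P a1@(1,2):R a2@(1,1):P a3@(0,4):R a4@(0,5):P a5@(2,3):R
t=8: a0@(1,2):P a1@(1,3):R a2@(1,2):P a3@(0,3):R a4@(0,4):P a5@(2,4):R

3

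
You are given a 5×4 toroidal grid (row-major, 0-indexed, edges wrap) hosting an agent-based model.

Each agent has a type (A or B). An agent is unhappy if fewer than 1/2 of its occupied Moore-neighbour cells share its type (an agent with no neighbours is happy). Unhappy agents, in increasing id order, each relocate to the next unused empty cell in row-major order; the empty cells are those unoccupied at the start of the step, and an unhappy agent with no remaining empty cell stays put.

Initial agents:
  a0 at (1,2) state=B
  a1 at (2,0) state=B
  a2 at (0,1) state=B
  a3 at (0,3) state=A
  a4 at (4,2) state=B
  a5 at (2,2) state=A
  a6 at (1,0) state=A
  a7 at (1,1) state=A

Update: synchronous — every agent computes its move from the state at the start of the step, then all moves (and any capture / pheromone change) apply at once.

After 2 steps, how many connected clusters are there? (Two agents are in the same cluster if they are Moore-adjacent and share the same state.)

2

t=1: a0@(0,0):B a1@(0,2):B a2@(0,1):B a3@(1,3):A a4@(4,2):B a5@(2,2):A a6@(1,0):A a7@(2,1):A
t=2: a0@(0,3):B a1@(0,2):B a2@(0,1):B a3@(1,3):A a4@(4,2):B a5@(2,2):A a6@(1,0):A a7@(2,1):A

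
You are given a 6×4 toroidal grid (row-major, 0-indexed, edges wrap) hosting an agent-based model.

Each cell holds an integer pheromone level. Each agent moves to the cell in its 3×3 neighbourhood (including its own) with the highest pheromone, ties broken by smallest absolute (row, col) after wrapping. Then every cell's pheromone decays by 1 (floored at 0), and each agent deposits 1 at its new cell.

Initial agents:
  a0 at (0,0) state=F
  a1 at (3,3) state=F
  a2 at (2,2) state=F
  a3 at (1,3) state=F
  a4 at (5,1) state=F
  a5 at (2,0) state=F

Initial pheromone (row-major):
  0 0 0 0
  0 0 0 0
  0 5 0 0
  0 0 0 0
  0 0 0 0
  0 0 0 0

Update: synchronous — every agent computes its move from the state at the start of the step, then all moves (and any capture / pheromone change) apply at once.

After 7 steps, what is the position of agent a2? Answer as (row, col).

t=1: a0@(0,0) a1@(2,0) a2@(2,1) a3@(0,0) a4@(0,0) a5@(2,1) | pheromone: 3 0 0 0 / 0 0 0 0 / 1 6 0 0 / 0 0 0 0 / 0 0 0 0 / 0 0 0 0
t=2: a0@(0,0) a1@(2,1) a2@(2,1) a3@(0,0) a4@(0,0) a5@(2,1) | pheromone: 5 0 0 0 / 0 0 0 0 / 0 8 0 0 / 0 0 0 0 / 0 0 0 0 / 0 0 0 0
t=3: a0@(0,0) a1@(2,1) a2@(2,1) a3@(0,0) a4@(0,0) a5@(2,1) | pheromone: 7 0 0 0 / 0 0 0 0 / 0 10 0 0 / 0 0 0 0 / 0 0 0 0 / 0 0 0 0
t=4: a0@(0,0) a1@(2,1) a2@(2,1) a3@(0,0) a4@(0,0) a5@(2,1) | pheromone: 9 0 0 0 / 0 0 0 0 / 0 12 0 0 / 0 0 0 0 / 0 0 0 0 / 0 0 0 0
t=5: a0@(0,0) a1@(2,1) a2@(2,1) a3@(0,0) a4@(0,0) a5@(2,1) | pheromone: 11 0 0 0 / 0 0 0 0 / 0 14 0 0 / 0 0 0 0 / 0 0 0 0 / 0 0 0 0
t=6: a0@(0,0) a1@(2,1) a2@(2,1) a3@(0,0) a4@(0,0) a5@(2,1) | pheromone: 13 0 0 0 / 0 0 0 0 / 0 16 0 0 / 0 0 0 0 / 0 0 0 0 / 0 0 0 0
t=7: a0@(0,0) a1@(2,1) a2@(2,1) a3@(0,0) a4@(0,0) a5@(2,1) | pheromone: 15 0 0 0 / 0 0 0 0 / 0 18 0 0 / 0 0 0 0 / 0 0 0 0 / 0 0 0 0

(2, 1)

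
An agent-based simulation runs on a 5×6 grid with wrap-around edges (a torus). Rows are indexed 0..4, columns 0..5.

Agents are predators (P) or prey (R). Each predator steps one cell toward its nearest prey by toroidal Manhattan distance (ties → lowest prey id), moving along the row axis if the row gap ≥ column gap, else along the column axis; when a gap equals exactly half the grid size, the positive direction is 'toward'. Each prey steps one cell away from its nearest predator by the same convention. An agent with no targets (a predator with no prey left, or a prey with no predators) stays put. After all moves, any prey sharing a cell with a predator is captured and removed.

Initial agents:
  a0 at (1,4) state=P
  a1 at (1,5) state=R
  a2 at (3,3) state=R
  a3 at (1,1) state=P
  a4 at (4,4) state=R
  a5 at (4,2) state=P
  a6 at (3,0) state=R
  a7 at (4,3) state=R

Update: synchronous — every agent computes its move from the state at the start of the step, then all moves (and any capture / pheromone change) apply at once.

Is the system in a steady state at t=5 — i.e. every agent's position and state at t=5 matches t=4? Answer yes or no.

t=1: a0@(1,5):P a2@(2,3):R a3@(1,0):P a4@(3,4):R a5@(4,3):P a6@(4,0):R a7@(4,4):R
t=2: a0@(1,4):P a2@(1,3):R a3@(0,0):P a4@(2,4):R a5@(4,4):P a6@(3,0):R a7@(4,5):R
t=3: a0@(1,3):P a2@(1,2):R a3@(4,0):P a4@(3,4):R a5@(4,5):P a6@(2,0):R
t=4: a0@(1,2):P a2@(1,1):R a3@(3,0):P a4@(2,4):R a5@(3,5):P a6@(1,0):R
t=5: a0@(1,1):P a2@(1,0):R a3@(2,0):P a4@(1,4):R a5@(2,5):P a6@(1,5):R

no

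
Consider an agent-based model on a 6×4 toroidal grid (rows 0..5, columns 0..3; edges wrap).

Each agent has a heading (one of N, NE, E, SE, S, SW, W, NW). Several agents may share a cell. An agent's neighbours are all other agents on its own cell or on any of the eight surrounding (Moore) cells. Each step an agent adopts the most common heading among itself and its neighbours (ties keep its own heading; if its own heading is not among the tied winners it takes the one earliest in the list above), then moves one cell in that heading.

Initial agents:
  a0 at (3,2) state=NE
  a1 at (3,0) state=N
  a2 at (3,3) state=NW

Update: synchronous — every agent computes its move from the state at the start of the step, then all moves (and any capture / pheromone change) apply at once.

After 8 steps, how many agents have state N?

1

t=1: a0@(2,3):NE a1@(2,0):N a2@(2,2):NW
t=2: a0@(1,0):NE a1@(1,0):N a2@(1,1):NW
t=3: a0@(0,1):NE a1@(0,0):N a2@(0,0):NW
t=4: a0@(5,2):NE a1@(5,0):N a2@(5,3):NW
t=5: a0@(4,3):NE a1@(4,0):N a2@(4,2):NW
t=6: a0@(3,0):NE a1@(3,0):N a2@(3,1):NW
t=7: a0@(2,1):NE a1@(2,0):N a2@(2,0):NW
t=8: a0@(1,2):NE a1@(1,0):N a2@(1,3):NW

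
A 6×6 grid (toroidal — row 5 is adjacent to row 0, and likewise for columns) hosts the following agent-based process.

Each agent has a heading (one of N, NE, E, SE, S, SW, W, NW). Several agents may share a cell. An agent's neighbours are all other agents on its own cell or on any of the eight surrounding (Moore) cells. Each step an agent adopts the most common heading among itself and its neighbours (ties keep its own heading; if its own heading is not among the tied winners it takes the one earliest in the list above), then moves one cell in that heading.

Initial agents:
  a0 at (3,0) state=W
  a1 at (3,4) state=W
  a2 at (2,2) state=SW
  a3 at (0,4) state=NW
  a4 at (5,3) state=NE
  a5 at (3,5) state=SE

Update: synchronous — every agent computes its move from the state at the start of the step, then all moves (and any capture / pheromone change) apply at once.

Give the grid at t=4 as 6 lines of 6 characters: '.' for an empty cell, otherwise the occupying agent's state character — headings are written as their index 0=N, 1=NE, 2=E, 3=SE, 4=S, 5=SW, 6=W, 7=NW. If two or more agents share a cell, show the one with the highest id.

....5.
......
......
666...
66....
......

t=1: a0@(3,5):W a1@(3,3):W a2@(3,1):SW a3@(5,3):NW a4@(4,4):NE a5@(3,4):W
t=2: a0@(3,4):W a1@(3,2):W a2@(4,0):SW a3@(4,2):NW a4@(4,3):W a5@(3,3):W
t=3: a0@(3,3):W a1@(3,1):W a2@(5,5):SW a3@(4,1):W a4@(4,2):W a5@(3,2):W
t=4: a0@(3,2):W a1@(3,0):W a2@(0,4):SW a3@(4,0):W a4@(4,1):W a5@(3,1):W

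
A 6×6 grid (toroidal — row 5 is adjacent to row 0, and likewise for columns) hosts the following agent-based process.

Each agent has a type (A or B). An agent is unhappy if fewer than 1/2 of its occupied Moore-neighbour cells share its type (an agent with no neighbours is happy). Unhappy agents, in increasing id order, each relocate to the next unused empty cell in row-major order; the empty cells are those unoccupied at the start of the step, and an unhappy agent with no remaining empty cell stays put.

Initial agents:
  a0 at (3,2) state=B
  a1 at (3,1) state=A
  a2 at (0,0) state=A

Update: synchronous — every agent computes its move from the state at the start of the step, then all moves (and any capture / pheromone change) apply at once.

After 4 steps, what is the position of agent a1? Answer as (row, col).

(0, 4)

t=1: a0@(0,1):B a1@(0,2):A a2@(0,0):A
t=2: a0@(0,3):B a1@(0,4):A a2@(0,5):A
t=3: a0@(0,0):B a1@(0,4):A a2@(0,5):A
t=4: a0@(0,1):B a1@(0,4):A a2@(0,5):A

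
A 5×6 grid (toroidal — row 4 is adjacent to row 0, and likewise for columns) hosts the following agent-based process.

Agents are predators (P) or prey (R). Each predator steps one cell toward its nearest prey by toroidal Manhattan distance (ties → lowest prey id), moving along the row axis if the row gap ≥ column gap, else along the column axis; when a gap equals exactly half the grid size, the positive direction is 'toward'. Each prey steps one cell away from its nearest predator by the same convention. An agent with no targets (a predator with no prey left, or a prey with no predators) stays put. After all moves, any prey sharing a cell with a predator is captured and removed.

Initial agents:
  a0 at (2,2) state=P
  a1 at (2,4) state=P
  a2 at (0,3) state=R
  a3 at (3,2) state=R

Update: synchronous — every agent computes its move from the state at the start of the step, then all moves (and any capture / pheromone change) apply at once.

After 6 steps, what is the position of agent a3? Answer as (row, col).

(4, 2)

t=1: a0@(3,2):P a1@(1,4):P a2@(4,3):R a3@(4,2):R
t=2: a0@(4,2):P a1@(0,4):P a2@(0,3):R a3@(0,2):R
t=3: a0@(0,2):P a1@(0,3):P a3@(1,2):R
t=4: a0@(1,2):P a1@(1,3):P a3@(2,2):R
t=5: a0@(2,2):P a1@(2,3):P a3@(3,2):R
t=6: a0@(3,2):P a1@(3,3):P a3@(4,2):R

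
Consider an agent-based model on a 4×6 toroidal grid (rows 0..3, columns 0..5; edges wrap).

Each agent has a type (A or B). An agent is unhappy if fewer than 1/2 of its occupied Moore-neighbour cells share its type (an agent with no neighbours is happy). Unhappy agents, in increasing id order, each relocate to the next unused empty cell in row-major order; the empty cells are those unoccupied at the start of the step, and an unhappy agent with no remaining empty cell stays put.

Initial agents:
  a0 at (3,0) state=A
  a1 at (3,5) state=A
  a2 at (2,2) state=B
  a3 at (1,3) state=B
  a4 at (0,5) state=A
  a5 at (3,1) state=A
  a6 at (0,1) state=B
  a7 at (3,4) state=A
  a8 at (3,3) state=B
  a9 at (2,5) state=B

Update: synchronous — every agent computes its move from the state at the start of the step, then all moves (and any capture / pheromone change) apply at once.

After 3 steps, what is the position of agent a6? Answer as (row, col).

t=1: a0@(3,0):A a1@(3,5):A a2@(2,2):B a3@(1,3):B a4@(0,5):A a5@(0,0):A a6@(0,2):B a7@(3,4):A a8@(3,3):B a9@(0,3):B
t=2: (unchanged — steady state)

(0, 2)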